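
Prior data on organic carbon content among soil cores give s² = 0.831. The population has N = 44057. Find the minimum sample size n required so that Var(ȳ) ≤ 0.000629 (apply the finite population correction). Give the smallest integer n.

Without fpc, n₀ = s²/D = 0.831/0.000629 = 1321.1447.
With fpc, (1 − n/N)·s²/n ≤ D requires n ≥ n₀/(1 + n₀/N) = 1321.1447/(1 + 1321.1447/44057) = 1282.6807.
Rounding up, n = 1283.

1283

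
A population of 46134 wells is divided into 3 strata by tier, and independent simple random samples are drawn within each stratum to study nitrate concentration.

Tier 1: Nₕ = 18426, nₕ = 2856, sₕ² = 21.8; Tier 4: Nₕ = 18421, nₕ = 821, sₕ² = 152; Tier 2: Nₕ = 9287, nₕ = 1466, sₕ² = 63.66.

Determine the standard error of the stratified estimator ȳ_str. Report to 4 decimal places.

0.1753

Var(ȳ_str) = Σₕ Wₕ²(1 − fₕ)sₕ²/nₕ with Wₕ = Nₕ/N, N = 46134.
Tier 1: Wₕ = 0.39940174; term = 0.39940174²·(1 − 0.15499837)·21.8/2856 = 0.0010289061.
Tier 4: Wₕ = 0.39929336; term = 0.39929336²·(1 − 0.04456870)·152/821 = 0.028202271.
Tier 2: Wₕ = 0.20130489; term = 0.20130489²·(1 − 0.15785507)·63.66/1466 = 0.0014819316.
Sum = 0.030713109.
SE = √(0.030713109) = 0.1753.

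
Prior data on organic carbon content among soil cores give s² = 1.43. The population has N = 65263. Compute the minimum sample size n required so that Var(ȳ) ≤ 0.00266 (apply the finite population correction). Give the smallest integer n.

534

Without fpc, n₀ = s²/D = 1.43/0.00266 = 537.5940.
With fpc, (1 − n/N)·s²/n ≤ D requires n ≥ n₀/(1 + n₀/N) = 537.5940/(1 + 537.5940/65263) = 533.2018.
Rounding up, n = 534.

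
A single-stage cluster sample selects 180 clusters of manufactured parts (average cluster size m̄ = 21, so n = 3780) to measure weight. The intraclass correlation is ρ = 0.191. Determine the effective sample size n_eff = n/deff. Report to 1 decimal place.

784.2

deff = 1 + (21 − 1)·0.191 = 1 + 3.82 = 4.82.
n_eff = 3780 / 4.82 = 784.2.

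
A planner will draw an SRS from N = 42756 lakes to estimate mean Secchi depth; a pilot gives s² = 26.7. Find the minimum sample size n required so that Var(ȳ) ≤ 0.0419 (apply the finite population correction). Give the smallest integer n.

628

Without fpc, n₀ = s²/D = 26.7/0.0419 = 637.2315.
With fpc, (1 − n/N)·s²/n ≤ D requires n ≥ n₀/(1 + n₀/N) = 637.2315/(1 + 637.2315/42756) = 627.8737.
Rounding up, n = 628.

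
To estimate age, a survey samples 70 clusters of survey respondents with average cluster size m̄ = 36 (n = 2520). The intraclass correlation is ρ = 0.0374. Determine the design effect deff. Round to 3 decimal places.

deff = 1 + (36 − 1)·0.0374 = 1 + 1.309 = 2.309.

2.309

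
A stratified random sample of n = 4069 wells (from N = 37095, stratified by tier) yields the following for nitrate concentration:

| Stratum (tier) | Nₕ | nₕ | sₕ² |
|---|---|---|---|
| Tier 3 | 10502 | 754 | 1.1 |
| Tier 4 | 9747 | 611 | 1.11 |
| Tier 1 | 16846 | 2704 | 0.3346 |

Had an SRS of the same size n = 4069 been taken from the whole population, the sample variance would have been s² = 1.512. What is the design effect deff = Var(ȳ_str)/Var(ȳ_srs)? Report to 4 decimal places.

Var(ȳ_str) = Σ Wₕ²(1−fₕ)sₕ²/nₕ with Wₕ = Nₕ/37095:
  Tier 3: (10502/37095)²·(1−754/10502)·1.1/754 = 1.0853708 × 10^-4
  Tier 4: (9747/37095)²·(1−611/9747)·1.11/611 = 1.1756501 × 10^-4
  Tier 1: (16846/37095)²·(1−2704/16846)·0.3346/2704 = 2.1423781 × 10^-5
  → Var(ȳ_str) = 2.4752587 × 10^-4.
Var(ȳ_srs) = (1 − 4069/37095)·1.512/4069 = 3.3082986 × 10^-4.
deff = (2.4752587 × 10^-4) / (3.3082986 × 10^-4) = 0.7482.

0.7482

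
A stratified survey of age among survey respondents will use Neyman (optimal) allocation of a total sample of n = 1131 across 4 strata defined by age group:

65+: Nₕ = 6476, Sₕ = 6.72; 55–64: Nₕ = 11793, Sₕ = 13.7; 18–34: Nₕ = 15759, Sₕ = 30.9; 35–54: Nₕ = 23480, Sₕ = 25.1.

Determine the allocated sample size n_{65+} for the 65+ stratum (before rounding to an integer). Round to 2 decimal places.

Neyman allocation: nₕ = n·NₕSₕ / Σⱼ NⱼSⱼ.
Σ NⱼSⱼ = 6476·6.72 + 11793·13.7 + 15759·30.9 + 23480·25.1 = 1.2813839 × 10^6.
n_{65+} = 1131·6476·6.72 / (1.2813839 × 10^6) = 38.41.

38.41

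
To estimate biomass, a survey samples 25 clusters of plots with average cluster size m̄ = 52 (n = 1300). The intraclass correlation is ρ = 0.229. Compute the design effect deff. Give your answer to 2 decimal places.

12.68

deff = 1 + (52 − 1)·0.229 = 1 + 11.679 = 12.679.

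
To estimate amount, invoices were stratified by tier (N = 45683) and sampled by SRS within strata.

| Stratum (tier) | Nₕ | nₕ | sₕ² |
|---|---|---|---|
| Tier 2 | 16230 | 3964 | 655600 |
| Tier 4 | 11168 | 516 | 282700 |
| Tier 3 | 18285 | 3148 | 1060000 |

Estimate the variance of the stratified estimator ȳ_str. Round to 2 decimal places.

Var(ȳ_str) = Σₕ Wₕ²(1 − fₕ)sₕ²/nₕ with Wₕ = Nₕ/N, N = 45683.
Tier 2: Wₕ = 0.35527439; term = 0.35527439²·(1 − 0.24423906)·655600/3964 = 15.77675.
Tier 4: Wₕ = 0.24446731; term = 0.24446731²·(1 − 0.04620344)·282700/516 = 31.230104.
Tier 3: Wₕ = 0.40025830; term = 0.40025830²·(1 − 0.17216298)·1060000/3148 = 44.657734.
Sum = 91.664588.

91.66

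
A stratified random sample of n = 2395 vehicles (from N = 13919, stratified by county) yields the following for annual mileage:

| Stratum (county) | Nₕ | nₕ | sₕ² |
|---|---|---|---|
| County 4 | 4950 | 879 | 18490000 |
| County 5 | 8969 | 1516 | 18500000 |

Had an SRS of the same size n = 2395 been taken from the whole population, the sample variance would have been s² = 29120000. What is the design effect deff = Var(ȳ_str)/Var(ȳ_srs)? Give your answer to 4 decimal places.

0.6356

Var(ȳ_str) = Σ Wₕ²(1−fₕ)sₕ²/nₕ with Wₕ = Nₕ/13919:
  County 4: (4950/13919)²·(1−879/4950)·18490000/879 = 2187.9544
  County 5: (8969/13919)²·(1−1516/8969)·18500000/1516 = 4210.4799
  → Var(ȳ_str) = 6398.4343.
Var(ȳ_srs) = (1 − 2395/13919)·29120000/2395 = 10066.56.
deff = 6398.4343 / 10066.56 = 0.6356.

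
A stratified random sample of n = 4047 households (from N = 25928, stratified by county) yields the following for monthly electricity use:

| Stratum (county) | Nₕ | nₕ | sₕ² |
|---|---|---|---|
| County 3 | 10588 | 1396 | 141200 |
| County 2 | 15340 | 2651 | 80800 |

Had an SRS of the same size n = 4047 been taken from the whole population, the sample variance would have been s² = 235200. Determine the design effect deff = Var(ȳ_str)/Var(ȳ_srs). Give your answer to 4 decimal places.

0.4785

Var(ȳ_str) = Σ Wₕ²(1−fₕ)sₕ²/nₕ with Wₕ = Nₕ/25928:
  County 3: (10588/25928)²·(1−1396/10588)·141200/1396 = 14.643173
  County 2: (15340/25928)²·(1−2651/15340)·80800/2651 = 8.8250333
  → Var(ȳ_str) = 23.468206.
Var(ȳ_srs) = (1 − 4047/25928)·235200/4047 = 49.045849.
deff = 23.468206 / 49.045849 = 0.4785.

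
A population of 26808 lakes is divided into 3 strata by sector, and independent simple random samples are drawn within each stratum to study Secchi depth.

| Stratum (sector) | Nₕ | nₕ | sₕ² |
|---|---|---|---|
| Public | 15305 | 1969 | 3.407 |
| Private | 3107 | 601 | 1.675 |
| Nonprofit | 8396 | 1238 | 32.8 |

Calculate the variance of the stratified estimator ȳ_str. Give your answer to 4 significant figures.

Var(ȳ_str) = Σₕ Wₕ²(1 − fₕ)sₕ²/nₕ with Wₕ = Nₕ/N, N = 26808.
Public: Wₕ = 0.57091167; term = 0.57091167²·(1 − 0.12865077)·3.407/1969 = 4.9142417 × 10^-4.
Private: Wₕ = 0.11589824; term = 0.11589824²·(1 − 0.19343418)·1.675/601 = 3.0194916 × 10^-5.
Nonprofit: Wₕ = 0.31319009; term = 0.31319009²·(1 − 0.14745117)·32.8/1238 = 0.0022155854.
Sum = 0.0027372045.

0.002737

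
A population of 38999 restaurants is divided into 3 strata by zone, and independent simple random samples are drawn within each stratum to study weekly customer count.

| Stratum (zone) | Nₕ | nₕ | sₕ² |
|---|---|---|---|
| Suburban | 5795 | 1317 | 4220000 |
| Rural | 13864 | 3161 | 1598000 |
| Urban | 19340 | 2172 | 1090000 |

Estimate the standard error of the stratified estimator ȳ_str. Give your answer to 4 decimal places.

14.6133

Var(ȳ_str) = Σₕ Wₕ²(1 − fₕ)sₕ²/nₕ with Wₕ = Nₕ/N, N = 38999.
Suburban: Wₕ = 0.14859355; term = 0.14859355²·(1 − 0.22726488)·4220000/1317 = 54.671031.
Rural: Wₕ = 0.35549629; term = 0.35549629²·(1 − 0.22800058)·1598000/3161 = 49.321856.
Urban: Wₕ = 0.49591015; term = 0.49591015²·(1 − 0.11230610)·1090000/2172 = 109.55593.
Sum = 213.54882.
SE = √(213.54882) = 14.6133.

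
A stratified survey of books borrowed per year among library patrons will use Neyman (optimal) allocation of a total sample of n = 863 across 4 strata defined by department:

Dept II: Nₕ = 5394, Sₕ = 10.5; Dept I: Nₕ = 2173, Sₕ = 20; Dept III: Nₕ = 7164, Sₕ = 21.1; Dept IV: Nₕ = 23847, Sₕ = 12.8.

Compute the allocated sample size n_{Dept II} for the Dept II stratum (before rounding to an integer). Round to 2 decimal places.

87.83

Neyman allocation: nₕ = n·NₕSₕ / Σⱼ NⱼSⱼ.
Σ NⱼSⱼ = 5394·10.5 + 2173·20 + 7164·21.1 + 23847·12.8 = 556499.
n_{Dept II} = 863·5394·10.5 / 556499 = 87.83.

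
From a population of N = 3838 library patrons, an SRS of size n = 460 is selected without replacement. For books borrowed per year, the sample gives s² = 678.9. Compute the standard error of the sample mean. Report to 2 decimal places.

1.14

Under SRS without replacement, Var(ȳ) = (1 − f)·s²/n with f = n/N = 460/3838 = 0.11985409.
Var(ȳ) = (1 − 0.11985409)·678.9/460 = 0.88014591·1.4758696 = 1.2989806.
SE(ȳ) = √(1.2989806) = 1.14.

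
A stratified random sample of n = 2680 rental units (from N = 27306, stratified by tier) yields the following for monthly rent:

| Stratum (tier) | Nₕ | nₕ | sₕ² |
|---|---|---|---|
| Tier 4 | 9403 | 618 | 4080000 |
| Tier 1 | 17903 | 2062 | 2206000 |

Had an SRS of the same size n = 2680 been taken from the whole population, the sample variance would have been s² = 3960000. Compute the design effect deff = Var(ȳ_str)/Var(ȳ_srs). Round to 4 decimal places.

Var(ȳ_str) = Σ Wₕ²(1−fₕ)sₕ²/nₕ with Wₕ = Nₕ/27306:
  Tier 4: (9403/27306)²·(1−618/9403)·4080000/618 = 731.41476
  Tier 1: (17903/27306)²·(1−2062/17903)·2206000/2062 = 406.92004
  → Var(ȳ_str) = 1138.3348.
Var(ȳ_srs) = (1 − 2680/27306)·3960000/2680 = 1332.5889.
deff = 1138.3348 / 1332.5889 = 0.8542.

0.8542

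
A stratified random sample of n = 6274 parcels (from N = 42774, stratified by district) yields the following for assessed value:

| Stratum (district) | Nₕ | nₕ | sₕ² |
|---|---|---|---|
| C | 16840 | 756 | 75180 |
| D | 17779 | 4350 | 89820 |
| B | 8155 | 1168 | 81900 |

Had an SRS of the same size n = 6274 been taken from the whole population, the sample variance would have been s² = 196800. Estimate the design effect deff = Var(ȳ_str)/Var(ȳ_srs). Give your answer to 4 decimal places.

Var(ȳ_str) = Σ Wₕ²(1−fₕ)sₕ²/nₕ with Wₕ = Nₕ/42774:
  C: (16840/42774)²·(1−756/16840)·75180/756 = 14.721666
  D: (17779/42774)²·(1−4350/17779)·89820/4350 = 2.6944806
  B: (8155/42774)²·(1−1168/8155)·81900/1168 = 2.1837154
  → Var(ȳ_str) = 19.599862.
Var(ȳ_srs) = (1 − 6274/42774)·196800/6274 = 26.766623.
deff = 19.599862 / 26.766623 = 0.7323.

0.7323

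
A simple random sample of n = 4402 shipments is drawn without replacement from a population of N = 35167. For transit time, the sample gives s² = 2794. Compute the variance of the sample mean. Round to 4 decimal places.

0.5553

Under SRS without replacement, Var(ȳ) = (1 − f)·s²/n with f = n/N = 4402/35167 = 0.12517417.
Var(ȳ) = (1 − 0.12517417)·2794/4402 = 0.87482583·0.63471149 = 0.55526201.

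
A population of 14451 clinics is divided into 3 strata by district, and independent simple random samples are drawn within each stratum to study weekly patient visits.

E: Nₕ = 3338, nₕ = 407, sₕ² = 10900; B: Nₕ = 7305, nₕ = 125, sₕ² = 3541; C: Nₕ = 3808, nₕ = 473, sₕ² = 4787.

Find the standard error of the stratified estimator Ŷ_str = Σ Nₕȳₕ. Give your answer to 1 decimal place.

Var(Ŷ_str) = Σₕ Nₕ²(1 − fₕ)sₕ²/nₕ.
E: 3338²·(1 − 407/3338)·10900/407 = 2.6201988 × 10^8.
B: 7305²·(1 − 125/7305)·3541/125 = 1.4858008 × 10^9.
C: 3808²·(1 − 473/3808)·4787/473 = 1.2852721 × 10^8.
Sum = 1.8763479 × 10^9.
SE = √(1.8763479 × 10^9) = 43316.8.

43316.8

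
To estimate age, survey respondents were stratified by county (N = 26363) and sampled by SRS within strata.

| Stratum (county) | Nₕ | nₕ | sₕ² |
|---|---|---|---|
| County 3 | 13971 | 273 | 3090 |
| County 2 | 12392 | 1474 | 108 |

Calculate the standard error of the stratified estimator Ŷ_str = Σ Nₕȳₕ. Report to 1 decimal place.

Var(Ŷ_str) = Σₕ Nₕ²(1 − fₕ)sₕ²/nₕ.
County 3: 13971²·(1 − 273/13971)·3090/273 = 2.1661099 × 10^9.
County 2: 12392²·(1 − 1474/12392)·108/1474 = 9.9131292 × 10^6.
Sum = 2.176023 × 10^9.
SE = √(2.176023 × 10^9) = 46647.9.

46647.9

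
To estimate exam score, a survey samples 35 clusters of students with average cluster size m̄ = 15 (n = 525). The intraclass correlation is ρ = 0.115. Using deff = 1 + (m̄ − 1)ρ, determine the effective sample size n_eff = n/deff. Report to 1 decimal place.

201.1

deff = 1 + (15 − 1)·0.115 = 1 + 1.61 = 2.61.
n_eff = 525 / 2.61 = 201.1.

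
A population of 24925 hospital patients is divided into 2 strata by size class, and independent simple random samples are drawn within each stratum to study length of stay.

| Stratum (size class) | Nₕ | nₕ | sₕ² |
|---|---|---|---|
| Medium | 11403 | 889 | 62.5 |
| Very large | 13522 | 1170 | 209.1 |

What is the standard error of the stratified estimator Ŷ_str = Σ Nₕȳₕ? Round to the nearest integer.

6187

Var(Ŷ_str) = Σₕ Nₕ²(1 − fₕ)sₕ²/nₕ.
Medium: 11403²·(1 − 889/11403)·62.5/889 = 8.4287923 × 10^6.
Very large: 13522²·(1 − 1170/13522)·209.1/1170 = 2.9850141 × 10^7.
Sum = 3.8278933 × 10^7.
SE = √(3.8278933 × 10^7) = 6187.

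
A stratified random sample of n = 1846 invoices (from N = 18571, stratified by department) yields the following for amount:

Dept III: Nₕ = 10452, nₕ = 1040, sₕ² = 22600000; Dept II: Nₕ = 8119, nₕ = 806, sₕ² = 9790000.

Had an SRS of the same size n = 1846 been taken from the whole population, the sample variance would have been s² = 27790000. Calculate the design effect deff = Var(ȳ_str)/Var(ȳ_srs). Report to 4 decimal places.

0.6114

Var(ȳ_str) = Σ Wₕ²(1−fₕ)sₕ²/nₕ with Wₕ = Nₕ/18571:
  Dept III: (10452/18571)²·(1−1040/10452)·22600000/1040 = 6198.4891
  Dept II: (8119/18571)²·(1−806/8119)·9790000/806 = 2091.1018
  → Var(ȳ_str) = 8289.5909.
Var(ȳ_srs) = (1 − 1846/18571)·27790000/1846 = 13557.752.
deff = 8289.5909 / 13557.752 = 0.6114.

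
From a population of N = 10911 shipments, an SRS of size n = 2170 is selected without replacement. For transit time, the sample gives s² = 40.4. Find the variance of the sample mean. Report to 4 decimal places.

Under SRS without replacement, Var(ȳ) = (1 − f)·s²/n with f = n/N = 2170/10911 = 0.19888186.
Var(ȳ) = (1 − 0.19888186)·40.4/2170 = 0.80111814·0.018617512 = 0.014914826.

0.0149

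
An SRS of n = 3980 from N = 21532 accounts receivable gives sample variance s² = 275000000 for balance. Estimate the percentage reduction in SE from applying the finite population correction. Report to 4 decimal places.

9.7139

f = n/N = 3980/21532 = 0.18484117.
SE_no-fpc = √(s²/n) = 262.86019; SE_fpc = √((1−f)s²/n) = 237.32633.
Ratio = √(1−f) = 0.90286147. Reduction = 100·(1 − 0.90286147) = 9.7139%.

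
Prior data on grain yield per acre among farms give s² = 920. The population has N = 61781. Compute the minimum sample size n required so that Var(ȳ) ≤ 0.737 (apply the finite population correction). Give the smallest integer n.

Without fpc, n₀ = s²/D = 920/0.737 = 1248.3039.
With fpc, (1 − n/N)·s²/n ≤ D requires n ≥ n₀/(1 + n₀/N) = 1248.3039/(1 + 1248.3039/61781) = 1223.5811.
Rounding up, n = 1224.

1224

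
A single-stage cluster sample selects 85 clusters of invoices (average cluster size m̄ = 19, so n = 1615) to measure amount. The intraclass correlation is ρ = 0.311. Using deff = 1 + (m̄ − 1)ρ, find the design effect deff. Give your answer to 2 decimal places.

6.60

deff = 1 + (19 − 1)·0.311 = 1 + 5.598 = 6.598.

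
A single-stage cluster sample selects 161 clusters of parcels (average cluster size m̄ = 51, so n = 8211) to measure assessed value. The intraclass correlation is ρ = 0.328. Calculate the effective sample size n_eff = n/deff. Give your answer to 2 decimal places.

deff = 1 + (51 − 1)·0.328 = 1 + 16.4 = 17.4.
n_eff = 8211 / 17.4 = 471.90.

471.90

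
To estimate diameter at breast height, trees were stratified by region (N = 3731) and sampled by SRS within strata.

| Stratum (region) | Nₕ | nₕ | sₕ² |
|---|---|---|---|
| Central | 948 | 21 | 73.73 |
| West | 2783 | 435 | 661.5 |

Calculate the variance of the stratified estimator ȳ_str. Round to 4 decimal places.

Var(ȳ_str) = Σₕ Wₕ²(1 − fₕ)sₕ²/nₕ with Wₕ = Nₕ/N, N = 3731.
Central: Wₕ = 0.25408738; term = 0.25408738²·(1 − 0.02215190)·73.73/21 = 0.22164733.
West: Wₕ = 0.74591262; term = 0.74591262²·(1 − 0.15630614)·661.5/435 = 0.71384084.
Sum = 0.93548817.

0.9355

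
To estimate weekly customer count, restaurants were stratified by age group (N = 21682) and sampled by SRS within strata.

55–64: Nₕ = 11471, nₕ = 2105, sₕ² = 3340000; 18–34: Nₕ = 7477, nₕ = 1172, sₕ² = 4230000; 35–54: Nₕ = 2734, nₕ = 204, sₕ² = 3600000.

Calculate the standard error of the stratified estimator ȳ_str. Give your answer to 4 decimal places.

Var(ȳ_str) = Σₕ Wₕ²(1 − fₕ)sₕ²/nₕ with Wₕ = Nₕ/N, N = 21682.
55–64: Wₕ = 0.52905636; term = 0.52905636²·(1 − 0.18350623)·3340000/2105 = 362.61947.
18–34: Wₕ = 0.34484826; term = 0.34484826²·(1 − 0.15674736)·4230000/1172 = 361.93164.
35–54: Wₕ = 0.12609538; term = 0.12609538²·(1 − 0.07461595)·3600000/204 = 259.65261.
Sum = 984.20372.
SE = √(984.20372) = 31.3720.

31.3720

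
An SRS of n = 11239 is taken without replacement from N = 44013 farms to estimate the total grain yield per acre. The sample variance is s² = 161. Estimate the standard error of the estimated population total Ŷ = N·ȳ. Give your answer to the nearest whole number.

Var(Ŷ) = N²·Var(ȳ) = N²·(1 − n/N)·s²/n.
f = 11239/44013 = 0.25535637; Var(ȳ) = 0.74464363·161/11239 = 0.010667108.
Var(Ŷ) = 44013² · 0.010667108 = 2.0663726 × 10^7.
SE(Ŷ) = √(2.0663726 × 10^7) = 4546.

4546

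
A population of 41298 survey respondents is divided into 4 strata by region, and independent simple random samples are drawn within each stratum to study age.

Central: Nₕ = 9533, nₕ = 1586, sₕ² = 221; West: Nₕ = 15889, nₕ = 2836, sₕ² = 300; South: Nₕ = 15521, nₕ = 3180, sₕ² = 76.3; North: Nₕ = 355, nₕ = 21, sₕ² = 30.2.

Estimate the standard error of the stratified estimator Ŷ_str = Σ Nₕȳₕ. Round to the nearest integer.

6104

Var(Ŷ_str) = Σₕ Nₕ²(1 − fₕ)sₕ²/nₕ.
Central: 9533²·(1 − 1586/9533)·221/1586 = 1.0556547 × 10^7.
West: 15889²·(1 − 2836/15889)·300/2836 = 2.1939258 × 10^7.
South: 15521²·(1 − 3180/15521)·76.3/3180 = 4.5958672 × 10^6.
North: 355²·(1 − 21/355)·30.2/21 = 170514.95.
Sum = 3.7262187 × 10^7.
SE = √(3.7262187 × 10^7) = 6104.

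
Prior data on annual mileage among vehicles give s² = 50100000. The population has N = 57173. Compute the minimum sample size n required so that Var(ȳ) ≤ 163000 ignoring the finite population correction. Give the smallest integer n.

Without fpc, n₀ = s²/D = 50100000/163000 = 307.3620.
Rounding up, n = 308.

308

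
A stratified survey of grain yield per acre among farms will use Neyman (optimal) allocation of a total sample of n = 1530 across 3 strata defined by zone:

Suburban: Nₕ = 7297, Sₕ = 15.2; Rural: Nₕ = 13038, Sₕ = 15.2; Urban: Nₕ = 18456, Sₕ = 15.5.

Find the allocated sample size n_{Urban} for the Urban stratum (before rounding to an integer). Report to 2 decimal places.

735.41

Neyman allocation: nₕ = n·NₕSₕ / Σⱼ NⱼSⱼ.
Σ NⱼSⱼ = 7297·15.2 + 13038·15.2 + 18456·15.5 = 595160.
n_{Urban} = 1530·18456·15.5 / 595160 = 735.41.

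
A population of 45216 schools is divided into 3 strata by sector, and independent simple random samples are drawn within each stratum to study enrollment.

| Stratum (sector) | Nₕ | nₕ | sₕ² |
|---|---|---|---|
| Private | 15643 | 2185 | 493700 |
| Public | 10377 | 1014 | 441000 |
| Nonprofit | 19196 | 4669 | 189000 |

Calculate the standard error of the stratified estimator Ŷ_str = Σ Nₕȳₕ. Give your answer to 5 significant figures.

317980

Var(Ŷ_str) = Σₕ Nₕ²(1 − fₕ)sₕ²/nₕ.
Private: 15643²·(1 − 2185/15643)·493700/2185 = 4.7567711 × 10^10.
Public: 10377²·(1 − 1014/10377)·441000/1014 = 4.2255912 × 10^10.
Nonprofit: 19196²·(1 − 4669/19196)·189000/4669 = 1.1288198 × 10^10.
Sum = 1.0111182 × 10^11.
SE = √(1.0111182 × 10^11) = 317980.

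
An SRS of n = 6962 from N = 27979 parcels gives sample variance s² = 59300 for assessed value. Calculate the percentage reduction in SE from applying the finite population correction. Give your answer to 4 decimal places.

13.3299

f = n/N = 6962/27979 = 0.24882948.
SE_no-fpc = √(s²/n) = 2.9185043; SE_fpc = √((1−f)s²/n) = 2.5294704.
Ratio = √(1−f) = 0.86670094. Reduction = 100·(1 − 0.86670094) = 13.3299%.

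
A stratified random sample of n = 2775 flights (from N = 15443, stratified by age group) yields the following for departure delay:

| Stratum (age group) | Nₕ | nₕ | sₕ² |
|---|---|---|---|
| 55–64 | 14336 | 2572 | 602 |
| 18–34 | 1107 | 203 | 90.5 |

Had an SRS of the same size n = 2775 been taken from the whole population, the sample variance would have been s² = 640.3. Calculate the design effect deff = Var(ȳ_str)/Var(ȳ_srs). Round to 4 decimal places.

Var(ȳ_str) = Σ Wₕ²(1−fₕ)sₕ²/nₕ with Wₕ = Nₕ/15443:
  55–64: (14336/15443)²·(1−2572/14336)·602/2572 = 0.16551799
  18–34: (1107/15443)²·(1−203/1107)·90.5/203 = 0.0018707048
  → Var(ȳ_str) = 0.16738869.
Var(ȳ_srs) = (1 − 2775/15443)·640.3/2775 = 0.18927659.
deff = 0.16738869 / 0.18927659 = 0.8844.

0.8844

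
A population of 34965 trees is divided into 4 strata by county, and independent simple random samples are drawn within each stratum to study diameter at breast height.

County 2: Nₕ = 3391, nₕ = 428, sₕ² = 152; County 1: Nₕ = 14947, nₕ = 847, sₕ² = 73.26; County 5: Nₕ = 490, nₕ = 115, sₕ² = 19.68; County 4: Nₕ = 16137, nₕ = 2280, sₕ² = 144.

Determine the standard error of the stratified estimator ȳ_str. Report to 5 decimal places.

Var(ȳ_str) = Σₕ Wₕ²(1 − fₕ)sₕ²/nₕ with Wₕ = Nₕ/N, N = 34965.
County 2: Wₕ = 0.09698270; term = 0.09698270²·(1 − 0.12621646)·152/428 = 0.0029187184.
County 1: Wₕ = 0.42748463; term = 0.42748463²·(1 − 0.05666689)·73.26/847 = 0.01491041.
County 5: Wₕ = 0.01401401; term = 0.01401401²·(1 − 0.23469388)·19.68/115 = 2.5720981 × 10^-5.
County 4: Wₕ = 0.46151866; term = 0.46151866²·(1 − 0.14129020)·144/2280 = 0.011551878.
Sum = 0.029406727.
SE = √(0.029406727) = 0.17148.

0.17148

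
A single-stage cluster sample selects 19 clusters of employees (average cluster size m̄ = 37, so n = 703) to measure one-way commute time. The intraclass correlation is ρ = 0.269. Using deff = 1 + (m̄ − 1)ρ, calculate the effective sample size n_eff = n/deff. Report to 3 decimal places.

65.799

deff = 1 + (37 − 1)·0.269 = 1 + 9.684 = 10.684.
n_eff = 703 / 10.684 = 65.799.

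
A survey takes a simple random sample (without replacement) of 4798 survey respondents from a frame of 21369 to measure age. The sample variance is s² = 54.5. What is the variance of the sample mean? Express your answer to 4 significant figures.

0.008808

Under SRS without replacement, Var(ȳ) = (1 − f)·s²/n with f = n/N = 4798/21369 = 0.22453086.
Var(ȳ) = (1 − 0.22453086)·54.5/4798 = 0.77546914·0.0113589 = 0.008808476.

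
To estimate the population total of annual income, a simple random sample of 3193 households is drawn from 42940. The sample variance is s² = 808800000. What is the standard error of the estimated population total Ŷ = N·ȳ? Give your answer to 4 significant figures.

2.079 × 10^7

Var(Ŷ) = N²·Var(ȳ) = N²·(1 − n/N)·s²/n.
f = 3193/42940 = 0.07435957; Var(ȳ) = 0.92564043·808800000/3193 = 234468.52.
Var(Ŷ) = 42940² · 234468.52 = 4.3232328 × 10^14.
SE(Ŷ) = √(4.3232328 × 10^14) = 2.079 × 10^7.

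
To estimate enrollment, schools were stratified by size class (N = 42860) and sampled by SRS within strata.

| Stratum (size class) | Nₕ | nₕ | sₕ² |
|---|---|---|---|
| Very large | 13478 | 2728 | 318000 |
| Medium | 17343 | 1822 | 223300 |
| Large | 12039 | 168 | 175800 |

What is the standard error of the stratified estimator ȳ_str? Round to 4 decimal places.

Var(ȳ_str) = Σₕ Wₕ²(1 − fₕ)sₕ²/nₕ with Wₕ = Nₕ/N, N = 42860.
Very large: Wₕ = 0.31446570; term = 0.31446570²·(1 − 0.20240392)·318000/2728 = 9.1941659.
Medium: Wₕ = 0.40464302; term = 0.40464302²·(1 − 0.10505680)·223300/1822 = 17.958909.
Large: Wₕ = 0.28089127; term = 0.28089127²·(1 − 0.01395465)·175800/168 = 81.410979.
Sum = 108.56405.
SE = √(108.56405) = 10.4194.

10.4194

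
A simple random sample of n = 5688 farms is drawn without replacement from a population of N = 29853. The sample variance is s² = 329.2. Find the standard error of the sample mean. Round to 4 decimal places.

0.2164

Under SRS without replacement, Var(ȳ) = (1 − f)·s²/n with f = n/N = 5688/29853 = 0.19053361.
Var(ȳ) = (1 − 0.19053361)·329.2/5688 = 0.80946639·0.057876231 = 0.046848863.
SE(ȳ) = √(0.046848863) = 0.2164.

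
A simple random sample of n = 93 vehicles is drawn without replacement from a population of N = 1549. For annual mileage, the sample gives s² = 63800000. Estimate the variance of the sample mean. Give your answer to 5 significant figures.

644830

Under SRS without replacement, Var(ȳ) = (1 − f)·s²/n with f = n/N = 93/1549 = 0.06003873.
Var(ȳ) = (1 − 0.06003873)·63800000/93 = 0.93996127·686021.51 = 644833.64.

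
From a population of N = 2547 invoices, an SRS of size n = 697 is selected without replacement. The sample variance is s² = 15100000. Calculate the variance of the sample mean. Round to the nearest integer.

Under SRS without replacement, Var(ȳ) = (1 − f)·s²/n with f = n/N = 697/2547 = 0.27365528.
Var(ȳ) = (1 − 0.27365528)·15100000/697 = 0.72634472·21664.275 = 15735.732.

15736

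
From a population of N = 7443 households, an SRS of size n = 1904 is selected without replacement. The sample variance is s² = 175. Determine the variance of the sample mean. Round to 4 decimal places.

Under SRS without replacement, Var(ȳ) = (1 − f)·s²/n with f = n/N = 1904/7443 = 0.25581083.
Var(ȳ) = (1 − 0.25581083)·175/1904 = 0.74418917·0.091911765 = 0.06839974.

0.0684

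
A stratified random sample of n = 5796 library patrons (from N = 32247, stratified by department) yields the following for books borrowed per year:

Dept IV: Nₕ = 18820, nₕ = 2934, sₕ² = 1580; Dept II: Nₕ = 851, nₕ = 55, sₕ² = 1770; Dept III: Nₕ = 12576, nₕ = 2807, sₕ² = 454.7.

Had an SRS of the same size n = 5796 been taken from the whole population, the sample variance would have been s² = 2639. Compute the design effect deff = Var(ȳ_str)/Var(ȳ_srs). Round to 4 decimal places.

Var(ȳ_str) = Σ Wₕ²(1−fₕ)sₕ²/nₕ with Wₕ = Nₕ/32247:
  Dept IV: (18820/32247)²·(1−2934/18820)·1580/2934 = 0.15482908
  Dept II: (851/32247)²·(1−55/851)·1770/55 = 0.02096402
  Dept III: (12576/32247)²·(1−2807/12576)·454.7/2807 = 0.019138
  → Var(ȳ_str) = 0.1949311.
Var(ȳ_srs) = (1 − 5796/32247)·2639/5796 = 0.37347694.
deff = 0.1949311 / 0.37347694 = 0.5219.

0.5219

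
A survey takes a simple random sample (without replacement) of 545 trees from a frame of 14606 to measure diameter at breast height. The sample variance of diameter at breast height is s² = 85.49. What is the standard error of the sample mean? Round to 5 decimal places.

Under SRS without replacement, Var(ȳ) = (1 − f)·s²/n with f = n/N = 545/14606 = 0.03731343.
Var(ȳ) = (1 − 0.03731343)·85.49/545 = 0.96268657·0.15686239 = 0.15100931.
SE(ȳ) = √(0.15100931) = 0.38860.

0.38860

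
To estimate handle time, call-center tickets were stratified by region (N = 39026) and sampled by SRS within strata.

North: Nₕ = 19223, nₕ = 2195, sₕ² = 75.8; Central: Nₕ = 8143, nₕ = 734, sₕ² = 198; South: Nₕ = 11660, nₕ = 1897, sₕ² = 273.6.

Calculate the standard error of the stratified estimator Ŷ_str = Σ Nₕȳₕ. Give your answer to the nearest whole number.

Var(Ŷ_str) = Σₕ Nₕ²(1 − fₕ)sₕ²/nₕ.
North: 19223²·(1 − 2195/19223)·75.8/2195 = 1.130367 × 10^7.
Central: 8143²·(1 − 734/8143)·198/734 = 1.6274706 × 10^7.
South: 11660²·(1 − 1897/11660)·273.6/1897 = 1.6418391 × 10^7.
Sum = 4.3996767 × 10^7.
SE = √(4.3996767 × 10^7) = 6633.

6633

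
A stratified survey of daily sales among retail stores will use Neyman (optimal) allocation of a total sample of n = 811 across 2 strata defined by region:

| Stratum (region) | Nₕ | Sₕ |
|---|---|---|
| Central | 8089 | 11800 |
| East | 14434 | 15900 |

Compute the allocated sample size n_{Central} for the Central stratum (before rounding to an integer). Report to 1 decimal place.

238.2

Neyman allocation: nₕ = n·NₕSₕ / Σⱼ NⱼSⱼ.
Σ NⱼSⱼ = 8089·11800 + 14434·15900 = 3.249508 × 10^8.
n_{Central} = 811·8089·11800 / (3.249508 × 10^8) = 238.2.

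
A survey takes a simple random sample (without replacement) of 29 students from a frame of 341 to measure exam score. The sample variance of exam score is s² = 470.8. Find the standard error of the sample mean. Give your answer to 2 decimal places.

3.85

Under SRS without replacement, Var(ȳ) = (1 − f)·s²/n with f = n/N = 29/341 = 0.08504399.
Var(ȳ) = (1 − 0.08504399)·470.8/29 = 0.91495601·16.234483 = 14.853838.
SE(ȳ) = √(14.853838) = 3.85.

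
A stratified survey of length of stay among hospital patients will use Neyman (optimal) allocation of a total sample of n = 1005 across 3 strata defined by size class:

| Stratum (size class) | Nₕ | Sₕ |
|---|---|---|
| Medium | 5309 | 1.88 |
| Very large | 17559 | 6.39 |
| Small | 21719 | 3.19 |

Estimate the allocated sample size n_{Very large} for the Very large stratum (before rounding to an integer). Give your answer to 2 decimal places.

Neyman allocation: nₕ = n·NₕSₕ / Σⱼ NⱼSⱼ.
Σ NⱼSⱼ = 5309·1.88 + 17559·6.39 + 21719·3.19 = 191466.54.
n_{Very large} = 1005·17559·6.39 / 191466.54 = 588.94.

588.94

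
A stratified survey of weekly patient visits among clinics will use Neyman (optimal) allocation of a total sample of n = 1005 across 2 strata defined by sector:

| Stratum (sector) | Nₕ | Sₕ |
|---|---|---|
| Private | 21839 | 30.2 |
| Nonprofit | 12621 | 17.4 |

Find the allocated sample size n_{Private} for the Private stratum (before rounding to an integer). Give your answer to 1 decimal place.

754.0

Neyman allocation: nₕ = n·NₕSₕ / Σⱼ NⱼSⱼ.
Σ NⱼSⱼ = 21839·30.2 + 12621·17.4 = 879143.2.
n_{Private} = 1005·21839·30.2 / 879143.2 = 754.0.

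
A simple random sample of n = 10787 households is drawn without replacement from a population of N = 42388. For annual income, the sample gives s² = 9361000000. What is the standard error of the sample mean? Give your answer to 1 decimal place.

804.3

Under SRS without replacement, Var(ȳ) = (1 − f)·s²/n with f = n/N = 10787/42388 = 0.25448240.
Var(ȳ) = (1 − 0.25448240)·9361000000/10787 = 0.74551760·867803.84 = 646963.03.
SE(ȳ) = √(646963.03) = 804.3.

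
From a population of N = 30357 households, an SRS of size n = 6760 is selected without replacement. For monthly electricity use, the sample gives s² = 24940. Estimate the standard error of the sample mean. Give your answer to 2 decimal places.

Under SRS without replacement, Var(ȳ) = (1 − f)·s²/n with f = n/N = 6760/30357 = 0.22268340.
Var(ȳ) = (1 − 0.22268340)·24940/6760 = 0.77731660·3.6893491 = 2.8677923.
SE(ȳ) = √(2.8677923) = 1.69.

1.69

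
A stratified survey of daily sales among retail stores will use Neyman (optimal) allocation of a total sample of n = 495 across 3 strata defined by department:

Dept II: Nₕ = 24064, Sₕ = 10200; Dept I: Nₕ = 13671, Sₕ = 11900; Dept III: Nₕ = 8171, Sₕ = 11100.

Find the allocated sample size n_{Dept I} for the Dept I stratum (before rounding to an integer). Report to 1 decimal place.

161.4

Neyman allocation: nₕ = n·NₕSₕ / Σⱼ NⱼSⱼ.
Σ NⱼSⱼ = 24064·10200 + 13671·11900 + 8171·11100 = 4.988358 × 10^8.
n_{Dept I} = 495·13671·11900 / (4.988358 × 10^8) = 161.4.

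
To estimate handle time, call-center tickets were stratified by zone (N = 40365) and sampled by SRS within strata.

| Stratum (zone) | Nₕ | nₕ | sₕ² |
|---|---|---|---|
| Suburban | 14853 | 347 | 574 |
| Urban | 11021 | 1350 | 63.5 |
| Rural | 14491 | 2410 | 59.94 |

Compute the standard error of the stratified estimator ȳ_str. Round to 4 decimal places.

Var(ȳ_str) = Σₕ Wₕ²(1 − fₕ)sₕ²/nₕ with Wₕ = Nₕ/N, N = 40365.
Suburban: Wₕ = 0.36796730; term = 0.36796730²·(1 − 0.02336228)·574/347 = 0.2187431.
Urban: Wₕ = 0.27303357; term = 0.27303357²·(1 − 0.12249342)·63.5/1350 = 0.0030769641.
Rural: Wₕ = 0.35899913; term = 0.35899913²·(1 − 0.16631012)·59.94/2410 = 0.0026723358.
Sum = 0.2244924.
SE = √(0.2244924) = 0.4738.

0.4738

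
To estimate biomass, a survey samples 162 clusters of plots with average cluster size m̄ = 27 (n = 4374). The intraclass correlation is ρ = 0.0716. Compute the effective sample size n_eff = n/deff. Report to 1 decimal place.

1528.5

deff = 1 + (27 − 1)·0.0716 = 1 + 1.8616 = 2.8616.
n_eff = 4374 / 2.8616 = 1528.5.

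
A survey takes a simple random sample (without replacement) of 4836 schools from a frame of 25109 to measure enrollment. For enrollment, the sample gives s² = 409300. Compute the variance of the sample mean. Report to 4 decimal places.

Under SRS without replacement, Var(ȳ) = (1 − f)·s²/n with f = n/N = 4836/25109 = 0.19260026.
Var(ȳ) = (1 − 0.19260026)·409300/4836 = 0.80739974·84.636063 = 68.335135.

68.3351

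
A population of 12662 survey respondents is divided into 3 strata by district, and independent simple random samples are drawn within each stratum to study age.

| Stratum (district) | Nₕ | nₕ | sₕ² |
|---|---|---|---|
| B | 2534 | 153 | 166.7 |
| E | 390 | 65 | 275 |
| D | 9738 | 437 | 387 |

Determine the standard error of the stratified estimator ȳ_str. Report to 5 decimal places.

0.73800

Var(ȳ_str) = Σₕ Wₕ²(1 − fₕ)sₕ²/nₕ with Wₕ = Nₕ/N, N = 12662.
B: Wₕ = 0.20012636; term = 0.20012636²·(1 − 0.06037885)·166.7/153 = 0.041002049.
E: Wₕ = 0.03080082; term = 0.03080082²·(1 − 0.16666667)·275/65 = 0.0033447425.
D: Wₕ = 0.76907282; term = 0.76907282²·(1 − 0.04487574)·387/437 = 0.50029288.
Sum = 0.54463967.
SE = √(0.54463967) = 0.73800.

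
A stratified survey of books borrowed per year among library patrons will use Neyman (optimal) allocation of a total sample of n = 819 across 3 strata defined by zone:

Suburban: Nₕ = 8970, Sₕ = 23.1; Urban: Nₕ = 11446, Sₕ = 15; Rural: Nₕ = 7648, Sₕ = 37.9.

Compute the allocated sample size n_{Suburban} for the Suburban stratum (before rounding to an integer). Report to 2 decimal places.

Neyman allocation: nₕ = n·NₕSₕ / Σⱼ NⱼSⱼ.
Σ NⱼSⱼ = 8970·23.1 + 11446·15 + 7648·37.9 = 668756.2.
n_{Suburban} = 819·8970·23.1 / 668756.2 = 253.76.

253.76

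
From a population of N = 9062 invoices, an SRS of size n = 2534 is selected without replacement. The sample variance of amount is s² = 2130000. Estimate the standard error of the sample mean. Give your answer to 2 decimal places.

24.61

Under SRS without replacement, Var(ȳ) = (1 − f)·s²/n with f = n/N = 2534/9062 = 0.27962922.
Var(ȳ) = (1 − 0.27962922)·2130000/2534 = 0.72037078·840.56827 = 605.52082.
SE(ȳ) = √(605.52082) = 24.61.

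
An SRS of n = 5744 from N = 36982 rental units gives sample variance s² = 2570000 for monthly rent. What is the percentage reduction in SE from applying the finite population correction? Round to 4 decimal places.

8.0935

f = n/N = 5744/36982 = 0.15531880.
SE_no-fpc = √(s²/n) = 21.152385; SE_fpc = √((1−f)s²/n) = 19.440425.
Ratio = √(1−f) = 0.91906539. Reduction = 100·(1 − 0.91906539) = 8.0935%.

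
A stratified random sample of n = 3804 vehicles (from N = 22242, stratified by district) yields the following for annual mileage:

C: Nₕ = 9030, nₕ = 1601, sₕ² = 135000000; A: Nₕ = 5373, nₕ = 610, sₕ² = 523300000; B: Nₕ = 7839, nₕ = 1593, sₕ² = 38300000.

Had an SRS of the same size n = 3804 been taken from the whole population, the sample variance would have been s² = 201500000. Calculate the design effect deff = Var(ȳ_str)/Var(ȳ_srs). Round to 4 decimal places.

1.3252

Var(ȳ_str) = Σ Wₕ²(1−fₕ)sₕ²/nₕ with Wₕ = Nₕ/22242:
  C: (9030/22242)²·(1−1601/9030)·135000000/1601 = 11434.387
  A: (5373/22242)²·(1−610/5373)·523300000/610 = 44378.299
  B: (7839/22242)²·(1−1593/7839)·38300000/1593 = 2379.5672
  → Var(ȳ_str) = 58192.253.
Var(ȳ_srs) = (1 − 3804/22242)·201500000/3804 = 43911.12.
deff = 58192.253 / 43911.12 = 1.3252.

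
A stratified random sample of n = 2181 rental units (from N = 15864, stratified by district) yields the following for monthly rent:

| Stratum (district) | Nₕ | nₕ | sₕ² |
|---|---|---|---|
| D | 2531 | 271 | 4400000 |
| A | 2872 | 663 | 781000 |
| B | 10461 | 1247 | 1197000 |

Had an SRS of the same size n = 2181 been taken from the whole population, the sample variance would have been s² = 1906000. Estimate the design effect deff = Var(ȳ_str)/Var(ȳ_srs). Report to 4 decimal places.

Var(ȳ_str) = Σ Wₕ²(1−fₕ)sₕ²/nₕ with Wₕ = Nₕ/15864:
  D: (2531/15864)²·(1−271/2531)·4400000/271 = 369.02736
  A: (2872/15864)²·(1−663/2872)·781000/663 = 29.69561
  B: (10461/15864)²·(1−1247/10461)·1197000/1247 = 367.6408
  → Var(ȳ_str) = 766.36377.
Var(ȳ_srs) = (1 − 2181/15864)·1906000/2181 = 753.76481.
deff = 766.36377 / 753.76481 = 1.0167.

1.0167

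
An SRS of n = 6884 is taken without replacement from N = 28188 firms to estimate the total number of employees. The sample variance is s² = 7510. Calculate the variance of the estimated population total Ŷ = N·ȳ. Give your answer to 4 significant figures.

6.551 × 10^8

Var(Ŷ) = N²·Var(ȳ) = N²·(1 − n/N)·s²/n.
f = 6884/28188 = 0.24421740; Var(ȳ) = 0.75578260·7510/6884 = 0.82451007.
Var(Ŷ) = 28188² · 0.82451007 = 6.5512548 × 10^8.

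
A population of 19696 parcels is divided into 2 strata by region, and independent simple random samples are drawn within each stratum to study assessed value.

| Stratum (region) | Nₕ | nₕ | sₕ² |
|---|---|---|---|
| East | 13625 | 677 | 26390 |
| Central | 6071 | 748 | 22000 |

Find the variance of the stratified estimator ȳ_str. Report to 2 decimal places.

Var(ȳ_str) = Σₕ Wₕ²(1 − fₕ)sₕ²/nₕ with Wₕ = Nₕ/N, N = 19696.
East: Wₕ = 0.69176483; term = 0.69176483²·(1 − 0.04968807)·26390/677 = 17.726943.
Central: Wₕ = 0.30823517; term = 0.30823517²·(1 − 0.12320870)·22000/748 = 2.4500882.
Sum = 20.177031.

20.18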